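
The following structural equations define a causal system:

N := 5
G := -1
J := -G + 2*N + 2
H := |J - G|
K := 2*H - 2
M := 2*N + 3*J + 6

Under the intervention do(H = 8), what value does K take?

Intervening sets H = 8 and removes its equation (H := |J - G|).
K = 2*H - 2  [with H=8]  = 14

14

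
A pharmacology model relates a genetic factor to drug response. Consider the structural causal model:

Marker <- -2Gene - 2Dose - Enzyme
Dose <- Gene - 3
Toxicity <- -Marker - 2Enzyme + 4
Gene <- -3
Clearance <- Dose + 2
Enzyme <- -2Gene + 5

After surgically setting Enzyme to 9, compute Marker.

The intervention breaks the incoming arrows to Enzyme: Enzyme <- -2Gene + 5 no longer applies, and Enzyme = 9.
Dose = Gene - 3  [with Gene=-3]  = -6
Marker = -2Gene - 2Dose - Enzyme  [with Gene=-3, Dose=-6, Enzyme=9]  = 9

9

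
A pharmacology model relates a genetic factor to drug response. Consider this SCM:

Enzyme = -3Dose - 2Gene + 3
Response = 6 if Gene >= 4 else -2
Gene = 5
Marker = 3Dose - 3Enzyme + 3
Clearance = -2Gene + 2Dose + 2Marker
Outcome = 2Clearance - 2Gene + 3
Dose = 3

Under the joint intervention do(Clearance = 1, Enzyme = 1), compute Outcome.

-5

Under do(Clearance = 1, Enzyme = 1), each intervened variable's structural equation is replaced by its fixed value.
Outcome = 2Clearance - 2Gene + 3  [with Clearance=1, Gene=5]  = -5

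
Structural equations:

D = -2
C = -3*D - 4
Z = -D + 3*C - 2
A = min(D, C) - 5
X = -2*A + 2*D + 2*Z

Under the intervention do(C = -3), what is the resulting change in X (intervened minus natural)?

do(C=-3) replaces the equation C = -3*D - 4 with the constant C = -3.
Z = -D + 3*C - 2  [with D=-2, C=-3]  = -9
A = min(D, C) - 5  [with D=-2, C=-3]  = -8
X = -2*A + 2*D + 2*Z  [with A=-8, D=-2, Z=-9]  = -6
Without intervention: C = -3*D - 4  [with D=-2]  = 2; Z = -D + 3*C - 2  [with D=-2, C=2]  = 6; A = min(D, C) - 5  [with D=-2, C=2]  = -7; X = -2*A + 2*D + 2*Z  [with A=-7, D=-2, Z=6]  = 22.
Change = -6 − 22 = -28.

-28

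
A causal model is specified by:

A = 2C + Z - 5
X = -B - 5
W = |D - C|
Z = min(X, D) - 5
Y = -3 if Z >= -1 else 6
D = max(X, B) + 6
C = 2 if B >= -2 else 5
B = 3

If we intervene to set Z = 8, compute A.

Under do(Z=8), the mechanism Z = min(X, D) - 5 is discarded; Z is fixed at 8.
C = 2 if B >= -2 else 5  [with B=3]  = 2
A = 2C + Z - 5  [with C=2, Z=8]  = 7

7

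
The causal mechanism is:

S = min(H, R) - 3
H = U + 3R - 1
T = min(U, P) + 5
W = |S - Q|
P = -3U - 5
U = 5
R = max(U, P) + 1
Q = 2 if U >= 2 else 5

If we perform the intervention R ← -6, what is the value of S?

-17

do(R=-6) replaces the equation R = max(U, P) + 1 with the constant R = -6.
H = U + 3R - 1  [with U=5, R=-6]  = -14
S = min(H, R) - 3  [with H=-14, R=-6]  = -17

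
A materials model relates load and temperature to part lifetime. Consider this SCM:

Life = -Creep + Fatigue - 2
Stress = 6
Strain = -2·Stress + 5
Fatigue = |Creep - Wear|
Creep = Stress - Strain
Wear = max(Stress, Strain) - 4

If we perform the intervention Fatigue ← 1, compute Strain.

-7

Under do(Fatigue=1), the mechanism Fatigue = |Creep - Wear| is discarded; Fatigue is fixed at 1.
No directed path runs from Fatigue to Strain, so Strain keeps its natural value.
Strain = -2·Stress + 5  [with Stress=6]  = -7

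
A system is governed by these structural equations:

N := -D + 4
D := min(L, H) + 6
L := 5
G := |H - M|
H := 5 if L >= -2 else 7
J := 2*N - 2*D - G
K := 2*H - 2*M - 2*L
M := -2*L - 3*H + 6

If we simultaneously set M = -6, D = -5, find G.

11

The joint intervention fixes M = -6, D = -5, removing each variable's own equation.
H = 5 if L >= -2 else 7  [with L=5]  = 5
G = |H - M|  [with H=5, M=-6]  = 11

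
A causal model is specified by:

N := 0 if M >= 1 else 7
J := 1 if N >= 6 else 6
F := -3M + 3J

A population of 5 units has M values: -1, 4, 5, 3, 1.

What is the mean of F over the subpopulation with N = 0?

8.25

Conditioning on N=0 selects the 4 unit(s) with M ∈ {4, 5, 3, 1}. Their F values: 6, 3, 9, 15. Mean = 8.25.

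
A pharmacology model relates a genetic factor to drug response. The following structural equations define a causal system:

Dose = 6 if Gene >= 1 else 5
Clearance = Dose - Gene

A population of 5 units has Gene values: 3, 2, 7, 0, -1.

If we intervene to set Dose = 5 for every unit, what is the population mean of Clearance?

2.8

The intervention sets Dose=5 in all 5 units regardless of Gene. Recomputing Clearance per unit gives 2, 3, -2, 5, 6; average 2.8.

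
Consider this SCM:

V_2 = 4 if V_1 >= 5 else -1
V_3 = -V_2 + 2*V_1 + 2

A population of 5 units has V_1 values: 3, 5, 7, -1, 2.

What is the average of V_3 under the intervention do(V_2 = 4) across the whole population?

4.4

Every unit gets V_2=4 under the intervention. V_3 values become 4, 8, 12, -4, 2; E[V_3|do(V_2=4)] = 4.4.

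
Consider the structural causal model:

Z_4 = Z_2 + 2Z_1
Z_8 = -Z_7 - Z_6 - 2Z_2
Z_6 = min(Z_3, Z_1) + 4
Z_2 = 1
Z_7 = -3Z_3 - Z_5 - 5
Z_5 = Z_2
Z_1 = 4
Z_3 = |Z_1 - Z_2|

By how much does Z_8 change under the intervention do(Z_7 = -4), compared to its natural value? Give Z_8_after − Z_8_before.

-11

do(Z_7=-4) replaces the equation Z_7 = -3Z_3 - Z_5 - 5 with the constant Z_7 = -4.
Z_3 = |Z_1 - Z_2|  [with Z_1=4, Z_2=1]  = 3
Z_6 = min(Z_3, Z_1) + 4  [with Z_3=3, Z_1=4]  = 7
Z_8 = -Z_7 - Z_6 - 2Z_2  [with Z_7=-4, Z_6=7, Z_2=1]  = -5
Without intervention: Z_3 = |Z_1 - Z_2|  [with Z_1=4, Z_2=1]  = 3; Z_5 = Z_2  [with Z_2=1]  = 1; Z_6 = min(Z_3, Z_1) + 4  [with Z_3=3, Z_1=4]  = 7; Z_7 = -3Z_3 - Z_5 - 5  [with Z_3=3, Z_5=1]  = -15; Z_8 = -Z_7 - Z_6 - 2Z_2  [with Z_7=-15, Z_6=7, Z_2=1]  = 6.
Change = -5 − 6 = -11.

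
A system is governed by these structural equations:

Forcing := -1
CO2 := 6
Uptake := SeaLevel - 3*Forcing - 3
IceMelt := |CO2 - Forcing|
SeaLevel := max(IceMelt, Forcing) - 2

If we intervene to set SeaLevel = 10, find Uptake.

10

Intervening sets SeaLevel = 10 and removes its equation (SeaLevel := max(IceMelt, Forcing) - 2).
Uptake = SeaLevel - 3*Forcing - 3  [with SeaLevel=10, Forcing=-1]  = 10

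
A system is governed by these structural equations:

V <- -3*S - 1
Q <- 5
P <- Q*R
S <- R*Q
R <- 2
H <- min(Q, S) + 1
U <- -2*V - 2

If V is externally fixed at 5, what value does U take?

-12

The intervention breaks the incoming arrows to V: V <- -3*S - 1 no longer applies, and V = 5.
U = -2*V - 2  [with V=5]  = -12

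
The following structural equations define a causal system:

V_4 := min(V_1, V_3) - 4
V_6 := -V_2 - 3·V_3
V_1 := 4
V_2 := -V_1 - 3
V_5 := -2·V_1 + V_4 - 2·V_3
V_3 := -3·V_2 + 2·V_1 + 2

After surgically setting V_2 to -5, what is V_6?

-70

Under do(V_2=-5), the mechanism V_2 := -V_1 - 3 is discarded; V_2 is fixed at -5.
V_3 = -3·V_2 + 2·V_1 + 2  [with V_2=-5, V_1=4]  = 25
V_6 = -V_2 - 3·V_3  [with V_2=-5, V_3=25]  = -70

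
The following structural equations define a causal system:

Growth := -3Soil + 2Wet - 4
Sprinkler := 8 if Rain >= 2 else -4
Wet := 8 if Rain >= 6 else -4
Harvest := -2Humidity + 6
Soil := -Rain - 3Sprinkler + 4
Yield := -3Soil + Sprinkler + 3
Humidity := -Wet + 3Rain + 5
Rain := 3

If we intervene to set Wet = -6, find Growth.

Intervening sets Wet = -6 and removes its equation (Wet := 8 if Rain >= 6 else -4).
Sprinkler = 8 if Rain >= 2 else -4  [with Rain=3]  = 8
Soil = -Rain - 3Sprinkler + 4  [with Rain=3, Sprinkler=8]  = -23
Growth = -3Soil + 2Wet - 4  [with Soil=-23, Wet=-6]  = 53

53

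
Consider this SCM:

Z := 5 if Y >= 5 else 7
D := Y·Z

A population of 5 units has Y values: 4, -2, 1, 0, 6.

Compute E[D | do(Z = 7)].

12.6

Under do(Z=7), Z's equation is replaced by Z=7 for every unit. Per-unit D: 28, -14, 7, 0, 42. Mean = 12.6.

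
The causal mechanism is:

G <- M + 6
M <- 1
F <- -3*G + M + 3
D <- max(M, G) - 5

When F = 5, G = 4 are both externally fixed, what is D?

-1

The joint intervention fixes F = 5, G = 4, removing each variable's own equation.
D = max(M, G) - 5  [with M=1, G=4]  = -1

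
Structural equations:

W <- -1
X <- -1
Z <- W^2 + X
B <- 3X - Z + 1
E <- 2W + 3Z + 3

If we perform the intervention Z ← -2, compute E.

-5

do(Z=-2) replaces the equation Z <- W^2 + X with the constant Z = -2.
E = 2W + 3Z + 3  [with W=-1, Z=-2]  = -5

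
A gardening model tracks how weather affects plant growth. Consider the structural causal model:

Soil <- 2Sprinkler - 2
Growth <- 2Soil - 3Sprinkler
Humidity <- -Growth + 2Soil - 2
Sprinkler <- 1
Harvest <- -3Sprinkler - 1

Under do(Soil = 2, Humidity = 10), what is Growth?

1

The joint intervention fixes Soil = 2, Humidity = 10, removing each variable's own equation.
Growth = 2Soil - 3Sprinkler  [with Soil=2, Sprinkler=1]  = 1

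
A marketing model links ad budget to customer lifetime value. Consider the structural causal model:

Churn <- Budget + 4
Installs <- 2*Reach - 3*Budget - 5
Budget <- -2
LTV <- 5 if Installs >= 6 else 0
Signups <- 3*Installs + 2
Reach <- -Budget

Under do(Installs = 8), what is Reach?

Under do(Installs=8), the mechanism Installs <- 2*Reach - 3*Budget - 5 is discarded; Installs is fixed at 8.
Since Reach is not a descendant of the intervened variable, it is unaffected.
Reach = -Budget  [with Budget=-2]  = 2

2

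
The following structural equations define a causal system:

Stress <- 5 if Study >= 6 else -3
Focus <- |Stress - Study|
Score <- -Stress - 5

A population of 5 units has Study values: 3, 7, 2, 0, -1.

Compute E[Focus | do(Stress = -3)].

5.2

do(Stress=-3) breaks Stress's dependence on Study. With Stress=-3 fixed, Focus across the units is 6, 10, 5, 3, 2, mean 5.2.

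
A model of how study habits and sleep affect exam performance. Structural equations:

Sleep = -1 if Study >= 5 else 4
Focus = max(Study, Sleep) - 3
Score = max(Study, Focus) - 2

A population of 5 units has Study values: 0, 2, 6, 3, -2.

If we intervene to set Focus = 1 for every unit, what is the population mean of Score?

do(Focus=1) breaks Focus's dependence on Study. With Focus=1 fixed, Score across the units is -1, 0, 4, 1, -1, mean 0.6.

0.6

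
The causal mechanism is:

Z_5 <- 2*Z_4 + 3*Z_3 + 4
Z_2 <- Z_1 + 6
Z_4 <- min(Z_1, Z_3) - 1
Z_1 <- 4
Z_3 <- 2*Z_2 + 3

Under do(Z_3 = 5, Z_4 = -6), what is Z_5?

Setting Z_3 = 5, Z_4 = -6 by intervention discards those variables' equations.
Z_5 = 2*Z_4 + 3*Z_3 + 4  [with Z_4=-6, Z_3=5]  = 7

7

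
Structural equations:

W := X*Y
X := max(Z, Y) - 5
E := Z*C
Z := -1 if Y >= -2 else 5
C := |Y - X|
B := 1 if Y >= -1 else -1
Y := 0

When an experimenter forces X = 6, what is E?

-6

do(X=6) replaces the equation X := max(Z, Y) - 5 with the constant X = 6.
Z = -1 if Y >= -2 else 5  [with Y=0]  = -1
C = |Y - X|  [with Y=0, X=6]  = 6
E = Z*C  [with Z=-1, C=6]  = -6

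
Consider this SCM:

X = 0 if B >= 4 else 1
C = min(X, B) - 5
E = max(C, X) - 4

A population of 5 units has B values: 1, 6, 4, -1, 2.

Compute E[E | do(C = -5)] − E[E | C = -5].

Under do(C=-5), C's equation is replaced by C=-5 for every unit. Per-unit E: -3, -4, -4, -3, -3. Mean = -3.4.
E[E|C=-5] averages over only the 2 units with C=-5 (B = 6, 4): E = -4, -4, mean -4.
Difference = -3.4 − (-4) = 0.6.

0.6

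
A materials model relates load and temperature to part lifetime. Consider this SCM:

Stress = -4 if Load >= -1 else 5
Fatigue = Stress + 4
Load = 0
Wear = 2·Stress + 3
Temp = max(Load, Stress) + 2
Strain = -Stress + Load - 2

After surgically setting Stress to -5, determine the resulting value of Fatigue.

-1

Under do(Stress=-5), the mechanism Stress = -4 if Load >= -1 else 5 is discarded; Stress is fixed at -5.
Fatigue = Stress + 4  [with Stress=-5]  = -1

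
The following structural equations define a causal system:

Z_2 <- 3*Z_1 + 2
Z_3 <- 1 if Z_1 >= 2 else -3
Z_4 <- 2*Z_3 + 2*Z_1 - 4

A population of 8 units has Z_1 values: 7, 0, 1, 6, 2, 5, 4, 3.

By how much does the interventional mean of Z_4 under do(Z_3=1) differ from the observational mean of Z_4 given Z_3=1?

do(Z_3=1) breaks Z_3's dependence on Z_1. With Z_3=1 fixed, Z_4 across the units is 12, -2, 0, 10, 2, 8, 6, 4, mean 5.
Conditioning on Z_3=1 selects the 6 unit(s) with Z_1 ∈ {7, 6, 2, 5, 4, 3}. Their Z_4 values: 12, 10, 2, 8, 6, 4. Mean = 7.
Difference = 5 − 7 = -2.

-2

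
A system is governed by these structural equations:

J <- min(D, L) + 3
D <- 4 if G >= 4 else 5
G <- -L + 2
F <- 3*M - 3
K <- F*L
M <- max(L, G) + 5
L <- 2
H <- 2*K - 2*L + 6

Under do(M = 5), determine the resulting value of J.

5

The intervention breaks the incoming arrows to M: M <- max(L, G) + 5 no longer applies, and M = 5.
J is not downstream of the intervention, so its value is determined by the original equations.
G = -L + 2  [with L=2]  = 0
D = 4 if G >= 4 else 5  [with G=0]  = 5
J = min(D, L) + 3  [with D=5, L=2]  = 5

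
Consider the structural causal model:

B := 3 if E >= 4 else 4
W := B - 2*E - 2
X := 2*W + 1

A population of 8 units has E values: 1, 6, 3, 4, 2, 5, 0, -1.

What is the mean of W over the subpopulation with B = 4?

0

Conditioning on B=4 selects the 5 unit(s) with E ∈ {1, 3, 2, 0, -1}. Their W values: 0, -4, -2, 2, 4. Mean = 0.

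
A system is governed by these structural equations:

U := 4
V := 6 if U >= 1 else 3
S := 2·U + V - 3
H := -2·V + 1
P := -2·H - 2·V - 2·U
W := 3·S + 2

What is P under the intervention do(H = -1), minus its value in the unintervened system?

Intervening sets H = -1 and removes its equation (H := -2·V + 1).
V = 6 if U >= 1 else 3  [with U=4]  = 6
P = -2·H - 2·V - 2·U  [with H=-1, V=6, U=4]  = -18
Without intervention: V = 6 if U >= 1 else 3  [with U=4]  = 6; H = -2·V + 1  [with V=6]  = -11; P = -2·H - 2·V - 2·U  [with H=-11, V=6, U=4]  = 2.
Change = -18 − 2 = -20.

-20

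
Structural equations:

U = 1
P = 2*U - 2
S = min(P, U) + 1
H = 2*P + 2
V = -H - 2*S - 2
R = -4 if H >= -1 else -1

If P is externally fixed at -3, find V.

6

do(P=-3) replaces the equation P = 2*U - 2 with the constant P = -3.
S = min(P, U) + 1  [with P=-3, U=1]  = -2
H = 2*P + 2  [with P=-3]  = -4
V = -H - 2*S - 2  [with H=-4, S=-2]  = 6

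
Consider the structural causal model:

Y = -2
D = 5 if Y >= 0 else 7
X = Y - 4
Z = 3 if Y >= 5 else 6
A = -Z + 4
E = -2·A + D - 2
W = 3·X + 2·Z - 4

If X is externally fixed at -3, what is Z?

The intervention breaks the incoming arrows to X: X = Y - 4 no longer applies, and X = -3.
Z is not downstream of the intervention, so its value is determined by the original equations.
Z = 3 if Y >= 5 else 6  [with Y=-2]  = 6

6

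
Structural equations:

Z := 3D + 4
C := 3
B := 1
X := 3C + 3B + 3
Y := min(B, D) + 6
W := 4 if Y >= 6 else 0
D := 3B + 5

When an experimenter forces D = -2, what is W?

do(D=-2) replaces the equation D := 3B + 5 with the constant D = -2.
Y = min(B, D) + 6  [with B=1, D=-2]  = 4
W = 4 if Y >= 6 else 0  [with Y=4]  = 0

0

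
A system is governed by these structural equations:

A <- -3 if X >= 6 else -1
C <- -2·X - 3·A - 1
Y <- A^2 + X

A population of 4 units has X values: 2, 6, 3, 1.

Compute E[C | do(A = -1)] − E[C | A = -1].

Under do(A=-1), A's equation is replaced by A=-1 for every unit. Per-unit C: -2, -10, -4, 0. Mean = -4.
Conditioning on A=-1 selects the 3 unit(s) with X ∈ {2, 3, 1}. Their C values: -2, -4, 0. Mean = -2.
Difference = -4 − (-2) = -2.

-2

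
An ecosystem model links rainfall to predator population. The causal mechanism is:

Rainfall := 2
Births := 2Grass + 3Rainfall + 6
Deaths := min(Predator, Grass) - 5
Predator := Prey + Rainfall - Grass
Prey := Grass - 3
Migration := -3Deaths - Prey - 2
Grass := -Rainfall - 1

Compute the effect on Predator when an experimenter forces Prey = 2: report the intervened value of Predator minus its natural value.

8

The intervention breaks the incoming arrows to Prey: Prey := Grass - 3 no longer applies, and Prey = 2.
Grass = -Rainfall - 1  [with Rainfall=2]  = -3
Predator = Prey + Rainfall - Grass  [with Prey=2, Rainfall=2, Grass=-3]  = 7
Without intervention: Grass = -Rainfall - 1  [with Rainfall=2]  = -3; Prey = Grass - 3  [with Grass=-3]  = -6; Predator = Prey + Rainfall - Grass  [with Prey=-6, Rainfall=2, Grass=-3]  = -1.
Change = 7 − (-1) = 8.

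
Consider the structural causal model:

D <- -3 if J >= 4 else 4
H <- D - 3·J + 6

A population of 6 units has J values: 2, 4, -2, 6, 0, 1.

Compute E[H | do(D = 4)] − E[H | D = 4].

do(D=4) breaks D's dependence on J. With D=4 fixed, H across the units is 4, -2, 16, -8, 10, 7, mean 4.5.
Observing D=4 restricts to units where D's equation naturally yields 4: J ∈ {2, -2, 0, 1}. In that subpopulation H = 4, 16, 10, 7, mean 9.25.
Difference = 4.5 − 9.25 = -4.75.

-4.75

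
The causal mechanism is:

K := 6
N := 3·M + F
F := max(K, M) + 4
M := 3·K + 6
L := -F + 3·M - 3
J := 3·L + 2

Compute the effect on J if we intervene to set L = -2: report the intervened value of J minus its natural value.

-129

Intervening sets L = -2 and removes its equation (L := -F + 3·M - 3).
J = 3·L + 2  [with L=-2]  = -4
Without intervention: M = 3·K + 6  [with K=6]  = 24; F = max(K, M) + 4  [with K=6, M=24]  = 28; L = -F + 3·M - 3  [with F=28, M=24]  = 41; J = 3·L + 2  [with L=41]  = 125.
Change = -4 − 125 = -129.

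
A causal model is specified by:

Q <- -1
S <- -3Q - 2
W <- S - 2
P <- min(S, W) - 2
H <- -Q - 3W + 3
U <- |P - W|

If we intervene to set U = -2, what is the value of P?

-3

do(U=-2) replaces the equation U <- |P - W| with the constant U = -2.
No directed path runs from U to P, so P keeps its natural value.
S = -3Q - 2  [with Q=-1]  = 1
W = S - 2  [with S=1]  = -1
P = min(S, W) - 2  [with S=1, W=-1]  = -3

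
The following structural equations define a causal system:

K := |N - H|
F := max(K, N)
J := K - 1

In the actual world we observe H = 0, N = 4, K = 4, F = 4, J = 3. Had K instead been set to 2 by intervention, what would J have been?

do(K=2) replaces the equation K := |N - H| with the constant K = 2.
J = K - 1  [with K=2]  = 1

1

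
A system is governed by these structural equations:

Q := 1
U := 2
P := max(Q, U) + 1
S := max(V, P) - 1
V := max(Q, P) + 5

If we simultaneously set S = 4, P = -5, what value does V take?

6

Under do(S = 4, P = -5), each intervened variable's structural equation is replaced by its fixed value.
V = max(Q, P) + 5  [with Q=1, P=-5]  = 6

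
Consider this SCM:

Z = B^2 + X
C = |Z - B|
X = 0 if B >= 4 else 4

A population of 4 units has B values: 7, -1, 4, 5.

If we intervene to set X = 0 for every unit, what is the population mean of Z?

Every unit gets X=0 under the intervention. Z values become 49, 1, 16, 25; E[Z|do(X=0)] = 22.75.

22.75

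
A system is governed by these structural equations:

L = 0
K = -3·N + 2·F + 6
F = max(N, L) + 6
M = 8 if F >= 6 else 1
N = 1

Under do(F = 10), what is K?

23

do(F=10) replaces the equation F = max(N, L) + 6 with the constant F = 10.
K = -3·N + 2·F + 6  [with N=1, F=10]  = 23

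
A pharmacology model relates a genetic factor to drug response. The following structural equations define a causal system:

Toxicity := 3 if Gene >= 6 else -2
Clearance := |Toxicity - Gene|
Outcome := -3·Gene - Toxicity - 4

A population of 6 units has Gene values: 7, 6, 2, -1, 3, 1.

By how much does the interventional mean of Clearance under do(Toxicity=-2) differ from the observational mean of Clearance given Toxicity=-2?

1.75

Under do(Toxicity=-2), Toxicity's equation is replaced by Toxicity=-2 for every unit. Per-unit Clearance: 9, 8, 4, 1, 5, 3. Mean = 5.
E[Clearance|Toxicity=-2] averages over only the 4 units with Toxicity=-2 (Gene = 2, -1, 3, 1): Clearance = 4, 1, 5, 3, mean 3.25.
Difference = 5 − 3.25 = 1.75.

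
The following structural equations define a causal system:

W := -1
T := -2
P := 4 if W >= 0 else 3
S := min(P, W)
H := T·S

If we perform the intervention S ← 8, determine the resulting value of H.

-16

Intervening sets S = 8 and removes its equation (S := min(P, W)).
H = T·S  [with T=-2, S=8]  = -16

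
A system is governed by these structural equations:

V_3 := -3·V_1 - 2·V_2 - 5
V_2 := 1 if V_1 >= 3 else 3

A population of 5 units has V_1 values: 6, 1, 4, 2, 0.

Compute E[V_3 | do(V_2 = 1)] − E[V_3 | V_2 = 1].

Under do(V_2=1), V_2's equation is replaced by V_2=1 for every unit. Per-unit V_3: -25, -10, -19, -13, -7. Mean = -14.8.
E[V_3|V_2=1] averages over only the 2 units with V_2=1 (V_1 = 6, 4): V_3 = -25, -19, mean -22.
Difference = -14.8 − (-22) = 7.2.

7.2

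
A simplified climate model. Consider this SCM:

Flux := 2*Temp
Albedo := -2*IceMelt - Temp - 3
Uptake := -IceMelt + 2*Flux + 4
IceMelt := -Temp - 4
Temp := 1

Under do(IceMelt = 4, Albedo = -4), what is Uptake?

Under do(IceMelt = 4, Albedo = -4), each intervened variable's structural equation is replaced by its fixed value.
Flux = 2*Temp  [with Temp=1]  = 2
Uptake = -IceMelt + 2*Flux + 4  [with IceMelt=4, Flux=2]  = 4

4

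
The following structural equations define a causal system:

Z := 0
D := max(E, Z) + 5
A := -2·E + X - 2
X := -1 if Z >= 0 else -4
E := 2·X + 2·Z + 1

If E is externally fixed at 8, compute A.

-19

The intervention breaks the incoming arrows to E: E := 2·X + 2·Z + 1 no longer applies, and E = 8.
X = -1 if Z >= 0 else -4  [with Z=0]  = -1
A = -2·E + X - 2  [with E=8, X=-1]  = -19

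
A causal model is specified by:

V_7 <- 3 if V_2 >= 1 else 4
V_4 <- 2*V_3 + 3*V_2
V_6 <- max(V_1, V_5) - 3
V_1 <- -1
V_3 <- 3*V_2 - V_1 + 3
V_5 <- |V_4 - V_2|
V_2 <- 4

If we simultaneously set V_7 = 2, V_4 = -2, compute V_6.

Setting V_7 = 2, V_4 = -2 by intervention discards those variables' equations.
V_5 = |V_4 - V_2|  [with V_4=-2, V_2=4]  = 6
V_6 = max(V_1, V_5) - 3  [with V_1=-1, V_5=6]  = 3

3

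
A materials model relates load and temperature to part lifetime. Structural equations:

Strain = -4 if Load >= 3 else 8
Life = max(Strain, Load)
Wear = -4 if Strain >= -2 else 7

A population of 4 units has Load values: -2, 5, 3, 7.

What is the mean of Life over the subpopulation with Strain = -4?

Observing Strain=-4 restricts to units where Strain's equation naturally yields -4: Load ∈ {5, 3, 7}. In that subpopulation Life = 5, 3, 7, mean 5.

5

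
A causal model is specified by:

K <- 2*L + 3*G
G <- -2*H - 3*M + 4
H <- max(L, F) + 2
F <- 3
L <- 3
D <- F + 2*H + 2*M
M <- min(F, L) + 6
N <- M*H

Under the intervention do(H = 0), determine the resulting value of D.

do(H=0) replaces the equation H <- max(L, F) + 2 with the constant H = 0.
M = min(F, L) + 6  [with F=3, L=3]  = 9
D = F + 2*H + 2*M  [with F=3, H=0, M=9]  = 21

21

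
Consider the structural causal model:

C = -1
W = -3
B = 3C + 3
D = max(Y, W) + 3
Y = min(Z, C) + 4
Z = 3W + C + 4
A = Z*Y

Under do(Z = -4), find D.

The intervention breaks the incoming arrows to Z: Z = 3W + C + 4 no longer applies, and Z = -4.
Y = min(Z, C) + 4  [with Z=-4, C=-1]  = 0
D = max(Y, W) + 3  [with Y=0, W=-3]  = 3

3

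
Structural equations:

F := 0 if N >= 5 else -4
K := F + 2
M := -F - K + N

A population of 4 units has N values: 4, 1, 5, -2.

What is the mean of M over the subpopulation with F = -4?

Conditioning on F=-4 selects the 3 unit(s) with N ∈ {4, 1, -2}. Their M values: 10, 7, 4. Mean = 7.

7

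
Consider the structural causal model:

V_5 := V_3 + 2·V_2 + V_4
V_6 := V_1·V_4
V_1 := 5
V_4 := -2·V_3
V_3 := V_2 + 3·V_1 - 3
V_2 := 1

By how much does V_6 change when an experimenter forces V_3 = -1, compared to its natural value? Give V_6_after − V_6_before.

140

The intervention breaks the incoming arrows to V_3: V_3 := V_2 + 3·V_1 - 3 no longer applies, and V_3 = -1.
V_4 = -2·V_3  [with V_3=-1]  = 2
V_6 = V_1·V_4  [with V_1=5, V_4=2]  = 10
Without intervention: V_3 = V_2 + 3·V_1 - 3  [with V_2=1, V_1=5]  = 13; V_4 = -2·V_3  [with V_3=13]  = -26; V_6 = V_1·V_4  [with V_1=5, V_4=-26]  = -130.
Change = 10 − (-130) = 140.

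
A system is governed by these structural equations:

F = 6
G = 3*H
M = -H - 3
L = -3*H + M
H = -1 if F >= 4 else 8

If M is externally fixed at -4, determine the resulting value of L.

-1

Intervening sets M = -4 and removes its equation (M = -H - 3).
H = -1 if F >= 4 else 8  [with F=6]  = -1
L = -3*H + M  [with H=-1, M=-4]  = -1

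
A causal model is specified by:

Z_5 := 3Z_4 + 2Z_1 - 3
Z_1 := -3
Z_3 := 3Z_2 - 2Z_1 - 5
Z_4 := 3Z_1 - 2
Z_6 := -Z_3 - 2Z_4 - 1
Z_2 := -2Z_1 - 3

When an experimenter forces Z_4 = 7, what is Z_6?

Under do(Z_4=7), the mechanism Z_4 := 3Z_1 - 2 is discarded; Z_4 is fixed at 7.
Z_2 = -2Z_1 - 3  [with Z_1=-3]  = 3
Z_3 = 3Z_2 - 2Z_1 - 5  [with Z_2=3, Z_1=-3]  = 10
Z_6 = -Z_3 - 2Z_4 - 1  [with Z_3=10, Z_4=7]  = -25

-25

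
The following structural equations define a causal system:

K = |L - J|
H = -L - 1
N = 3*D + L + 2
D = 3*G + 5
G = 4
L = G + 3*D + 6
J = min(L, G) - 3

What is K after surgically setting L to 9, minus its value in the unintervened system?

The intervention breaks the incoming arrows to L: L = G + 3*D + 6 no longer applies, and L = 9.
J = min(L, G) - 3  [with L=9, G=4]  = 1
K = |L - J|  [with L=9, J=1]  = 8
Without intervention: D = 3*G + 5  [with G=4]  = 17; L = G + 3*D + 6  [with G=4, D=17]  = 61; J = min(L, G) - 3  [with L=61, G=4]  = 1; K = |L - J|  [with L=61, J=1]  = 60.
Change = 8 − 60 = -52.

-52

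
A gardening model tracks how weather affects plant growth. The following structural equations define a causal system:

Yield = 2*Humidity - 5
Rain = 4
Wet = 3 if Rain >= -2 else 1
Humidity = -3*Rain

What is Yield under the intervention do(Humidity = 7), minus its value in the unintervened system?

The intervention breaks the incoming arrows to Humidity: Humidity = -3*Rain no longer applies, and Humidity = 7.
Yield = 2*Humidity - 5  [with Humidity=7]  = 9
Without intervention: Humidity = -3*Rain  [with Rain=4]  = -12; Yield = 2*Humidity - 5  [with Humidity=-12]  = -29.
Change = 9 − (-29) = 38.

38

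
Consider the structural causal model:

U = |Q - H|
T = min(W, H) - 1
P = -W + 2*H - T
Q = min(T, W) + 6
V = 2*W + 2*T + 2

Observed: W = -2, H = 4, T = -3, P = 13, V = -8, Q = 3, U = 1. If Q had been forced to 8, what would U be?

4

Intervening sets Q = 8 and removes its equation (Q = min(T, W) + 6).
U = |Q - H|  [with Q=8, H=4]  = 4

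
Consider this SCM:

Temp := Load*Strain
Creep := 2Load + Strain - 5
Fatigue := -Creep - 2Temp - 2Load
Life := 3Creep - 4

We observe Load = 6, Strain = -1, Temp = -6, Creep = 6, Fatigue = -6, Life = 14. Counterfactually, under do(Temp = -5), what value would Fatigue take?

-8

do(Temp=-5) replaces the equation Temp := Load*Strain with the constant Temp = -5.
Creep = 2Load + Strain - 5  [with Load=6, Strain=-1]  = 6
Fatigue = -Creep - 2Temp - 2Load  [with Creep=6, Temp=-5, Load=6]  = -8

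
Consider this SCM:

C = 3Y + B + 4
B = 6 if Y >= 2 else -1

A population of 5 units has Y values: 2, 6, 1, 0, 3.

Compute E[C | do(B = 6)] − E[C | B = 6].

-3.8

Every unit gets B=6 under the intervention. C values become 16, 28, 13, 10, 19; E[C|do(B=6)] = 17.2.
Conditioning on B=6 selects the 3 unit(s) with Y ∈ {2, 6, 3}. Their C values: 16, 28, 19. Mean = 21.
Difference = 17.2 − 21 = -3.8.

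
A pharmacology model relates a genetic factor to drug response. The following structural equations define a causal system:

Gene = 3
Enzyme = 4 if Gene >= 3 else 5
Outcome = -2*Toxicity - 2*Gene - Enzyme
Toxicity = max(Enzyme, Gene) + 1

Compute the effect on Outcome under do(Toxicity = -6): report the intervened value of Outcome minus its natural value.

The intervention breaks the incoming arrows to Toxicity: Toxicity = max(Enzyme, Gene) + 1 no longer applies, and Toxicity = -6.
Enzyme = 4 if Gene >= 3 else 5  [with Gene=3]  = 4
Outcome = -2*Toxicity - 2*Gene - Enzyme  [with Toxicity=-6, Gene=3, Enzyme=4]  = 2
Without intervention: Enzyme = 4 if Gene >= 3 else 5  [with Gene=3]  = 4; Toxicity = max(Enzyme, Gene) + 1  [with Enzyme=4, Gene=3]  = 5; Outcome = -2*Toxicity - 2*Gene - Enzyme  [with Toxicity=5, Gene=3, Enzyme=4]  = -20.
Change = 2 − (-20) = 22.

22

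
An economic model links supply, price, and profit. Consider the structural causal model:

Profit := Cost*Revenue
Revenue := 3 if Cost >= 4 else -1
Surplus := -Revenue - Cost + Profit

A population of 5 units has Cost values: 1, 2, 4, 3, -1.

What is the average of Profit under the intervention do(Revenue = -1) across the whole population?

Every unit gets Revenue=-1 under the intervention. Profit values become -1, -2, -4, -3, 1; E[Profit|do(Revenue=-1)] = -1.8.

-1.8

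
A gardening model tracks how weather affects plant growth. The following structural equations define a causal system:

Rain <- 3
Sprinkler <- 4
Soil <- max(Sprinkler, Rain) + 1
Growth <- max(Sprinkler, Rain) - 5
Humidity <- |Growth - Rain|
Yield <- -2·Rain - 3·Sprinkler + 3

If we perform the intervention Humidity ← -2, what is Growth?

The intervention breaks the incoming arrows to Humidity: Humidity <- |Growth - Rain| no longer applies, and Humidity = -2.
Since Growth is not a descendant of the intervened variable, it is unaffected.
Growth = max(Sprinkler, Rain) - 5  [with Sprinkler=4, Rain=3]  = -1

-1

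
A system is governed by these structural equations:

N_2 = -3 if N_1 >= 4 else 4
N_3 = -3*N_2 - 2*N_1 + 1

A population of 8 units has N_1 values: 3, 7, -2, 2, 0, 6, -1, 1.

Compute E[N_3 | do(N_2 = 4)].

-15

Under do(N_2=4), N_2's equation is replaced by N_2=4 for every unit. Per-unit N_3: -17, -25, -7, -15, -11, -23, -9, -13. Mean = -15.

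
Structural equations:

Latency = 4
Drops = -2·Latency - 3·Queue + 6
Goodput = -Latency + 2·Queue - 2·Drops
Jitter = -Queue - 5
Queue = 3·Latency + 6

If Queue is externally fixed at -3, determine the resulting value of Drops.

The intervention breaks the incoming arrows to Queue: Queue = 3·Latency + 6 no longer applies, and Queue = -3.
Drops = -2·Latency - 3·Queue + 6  [with Latency=4, Queue=-3]  = 7

7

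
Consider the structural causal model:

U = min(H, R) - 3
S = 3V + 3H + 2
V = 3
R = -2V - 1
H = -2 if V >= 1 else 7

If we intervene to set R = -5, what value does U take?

-8

do(R=-5) replaces the equation R = -2V - 1 with the constant R = -5.
H = -2 if V >= 1 else 7  [with V=3]  = -2
U = min(H, R) - 3  [with H=-2, R=-5]  = -8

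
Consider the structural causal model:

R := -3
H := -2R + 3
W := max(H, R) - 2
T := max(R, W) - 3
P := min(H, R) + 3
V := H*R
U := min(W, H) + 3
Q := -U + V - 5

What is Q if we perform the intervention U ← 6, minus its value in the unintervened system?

4

do(U=6) replaces the equation U := min(W, H) + 3 with the constant U = 6.
H = -2R + 3  [with R=-3]  = 9
V = H*R  [with H=9, R=-3]  = -27
Q = -U + V - 5  [with U=6, V=-27]  = -38
Without intervention: H = -2R + 3  [with R=-3]  = 9; W = max(H, R) - 2  [with H=9, R=-3]  = 7; V = H*R  [with H=9, R=-3]  = -27; U = min(W, H) + 3  [with W=7, H=9]  = 10; Q = -U + V - 5  [with U=10, V=-27]  = -42.
Change = -38 − (-42) = 4.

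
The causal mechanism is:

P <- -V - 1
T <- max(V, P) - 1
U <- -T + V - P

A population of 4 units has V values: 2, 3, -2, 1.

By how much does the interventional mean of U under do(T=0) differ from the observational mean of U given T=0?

do(T=0) breaks T's dependence on V. With T=0 fixed, U across the units is 5, 7, -3, 3, mean 3.
E[U|T=0] averages over only the 2 units with T=0 (V = -2, 1): U = -3, 3, mean 0.
Difference = 3 − 0 = 3.

3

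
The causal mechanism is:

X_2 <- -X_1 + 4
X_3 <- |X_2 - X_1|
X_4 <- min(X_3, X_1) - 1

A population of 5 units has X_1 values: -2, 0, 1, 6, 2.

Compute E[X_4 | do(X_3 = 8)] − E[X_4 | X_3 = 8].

-0.6

do(X_3=8) breaks X_3's dependence on X_1. With X_3=8 fixed, X_4 across the units is -3, -1, 0, 5, 1, mean 0.4.
E[X_4|X_3=8] averages over only the 2 units with X_3=8 (X_1 = -2, 6): X_4 = -3, 5, mean 1.
Difference = 0.4 − 1 = -0.6.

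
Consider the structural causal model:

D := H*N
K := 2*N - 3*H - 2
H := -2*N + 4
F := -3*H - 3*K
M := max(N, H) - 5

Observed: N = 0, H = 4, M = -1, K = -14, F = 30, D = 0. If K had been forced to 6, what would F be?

-30

Intervening sets K = 6 and removes its equation (K := 2*N - 3*H - 2).
H = -2*N + 4  [with N=0]  = 4
F = -3*H - 3*K  [with H=4, K=6]  = -30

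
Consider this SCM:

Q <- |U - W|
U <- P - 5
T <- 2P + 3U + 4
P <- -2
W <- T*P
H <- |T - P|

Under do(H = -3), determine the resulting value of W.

Intervening sets H = -3 and removes its equation (H <- |T - P|).
No directed path runs from H to W, so W keeps its natural value.
U = P - 5  [with P=-2]  = -7
T = 2P + 3U + 4  [with P=-2, U=-7]  = -21
W = T*P  [with T=-21, P=-2]  = 42

42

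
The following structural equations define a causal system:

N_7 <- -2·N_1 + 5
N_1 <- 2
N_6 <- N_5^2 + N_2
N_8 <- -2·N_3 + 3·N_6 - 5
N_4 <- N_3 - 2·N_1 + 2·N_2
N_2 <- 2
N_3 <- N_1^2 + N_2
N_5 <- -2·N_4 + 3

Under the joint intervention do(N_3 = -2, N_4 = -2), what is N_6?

51

Setting N_3 = -2, N_4 = -2 by intervention discards those variables' equations.
N_5 = -2·N_4 + 3  [with N_4=-2]  = 7
N_6 = N_5^2 + N_2  [with N_5=7, N_2=2]  = 51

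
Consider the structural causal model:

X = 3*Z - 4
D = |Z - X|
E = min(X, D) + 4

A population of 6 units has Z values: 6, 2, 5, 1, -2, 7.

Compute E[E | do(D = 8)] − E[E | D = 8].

3.5

do(D=8) breaks D's dependence on Z. With D=8 fixed, E across the units is 12, 6, 12, 3, -6, 12, mean 6.5.
Observing D=8 restricts to units where D's equation naturally yields 8: Z ∈ {6, -2}. In that subpopulation E = 12, -6, mean 3.
Difference = 6.5 − 3 = 3.5.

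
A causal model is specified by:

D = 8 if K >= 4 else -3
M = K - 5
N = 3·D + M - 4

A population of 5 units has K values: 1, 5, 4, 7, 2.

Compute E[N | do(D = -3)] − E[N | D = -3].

Every unit gets D=-3 under the intervention. N values become -17, -13, -14, -11, -16; E[N|do(D=-3)] = -14.2.
Conditioning on D=-3 selects the 2 unit(s) with K ∈ {1, 2}. Their N values: -17, -16. Mean = -16.5.
Difference = -14.2 − (-16.5) = 2.3.

2.3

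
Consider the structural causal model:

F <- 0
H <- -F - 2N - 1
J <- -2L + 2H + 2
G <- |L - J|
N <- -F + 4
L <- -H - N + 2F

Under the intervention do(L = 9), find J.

Intervening sets L = 9 and removes its equation (L <- -H - N + 2F).
N = -F + 4  [with F=0]  = 4
H = -F - 2N - 1  [with F=0, N=4]  = -9
J = -2L + 2H + 2  [with L=9, H=-9]  = -34

-34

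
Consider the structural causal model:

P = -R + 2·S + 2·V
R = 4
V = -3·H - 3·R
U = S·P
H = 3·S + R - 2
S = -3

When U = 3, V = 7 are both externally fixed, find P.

Setting U = 3, V = 7 by intervention discards those variables' equations.
P = -R + 2·S + 2·V  [with R=4, S=-3, V=7]  = 4

4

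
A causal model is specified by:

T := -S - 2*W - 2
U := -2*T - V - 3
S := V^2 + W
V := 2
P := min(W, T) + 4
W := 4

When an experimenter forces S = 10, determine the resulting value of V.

2

Under do(S=10), the mechanism S := V^2 + W is discarded; S is fixed at 10.
Since V is not a descendant of the intervened variable, it is unaffected.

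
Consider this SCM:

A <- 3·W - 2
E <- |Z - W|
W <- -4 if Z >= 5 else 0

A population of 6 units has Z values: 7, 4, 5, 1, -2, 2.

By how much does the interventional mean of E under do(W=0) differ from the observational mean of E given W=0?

Every unit gets W=0 under the intervention. E values become 7, 4, 5, 1, 2, 2; E[E|do(W=0)] = 3.5.
E[E|W=0] averages over only the 4 units with W=0 (Z = 4, 1, -2, 2): E = 4, 1, 2, 2, mean 2.25.
Difference = 3.5 − 2.25 = 1.25.

1.25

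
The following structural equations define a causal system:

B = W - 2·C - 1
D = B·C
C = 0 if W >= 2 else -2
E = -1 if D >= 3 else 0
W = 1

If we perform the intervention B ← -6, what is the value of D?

The intervention breaks the incoming arrows to B: B = W - 2·C - 1 no longer applies, and B = -6.
C = 0 if W >= 2 else -2  [with W=1]  = -2
D = B·C  [with B=-6, C=-2]  = 12

12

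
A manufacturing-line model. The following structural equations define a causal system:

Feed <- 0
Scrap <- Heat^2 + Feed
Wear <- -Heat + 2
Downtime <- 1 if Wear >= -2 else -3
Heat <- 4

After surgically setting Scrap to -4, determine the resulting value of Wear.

Under do(Scrap=-4), the mechanism Scrap <- Heat^2 + Feed is discarded; Scrap is fixed at -4.
Since Wear is not a descendant of the intervened variable, it is unaffected.
Wear = -Heat + 2  [with Heat=4]  = -2

-2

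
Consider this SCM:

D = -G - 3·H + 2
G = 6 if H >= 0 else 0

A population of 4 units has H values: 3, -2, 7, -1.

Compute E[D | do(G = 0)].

Under do(G=0), G's equation is replaced by G=0 for every unit. Per-unit D: -7, 8, -19, 5. Mean = -3.25.

-3.25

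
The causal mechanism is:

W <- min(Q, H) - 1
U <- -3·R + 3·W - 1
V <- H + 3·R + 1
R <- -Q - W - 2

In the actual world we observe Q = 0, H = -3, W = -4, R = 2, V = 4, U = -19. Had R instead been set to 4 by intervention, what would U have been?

Under do(R=4), the mechanism R <- -Q - W - 2 is discarded; R is fixed at 4.
W = min(Q, H) - 1  [with Q=0, H=-3]  = -4
U = -3·R + 3·W - 1  [with R=4, W=-4]  = -25

-25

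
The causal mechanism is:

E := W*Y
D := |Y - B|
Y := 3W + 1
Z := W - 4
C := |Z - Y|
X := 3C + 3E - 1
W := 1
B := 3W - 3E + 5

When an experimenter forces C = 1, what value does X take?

14

do(C=1) replaces the equation C := |Z - Y| with the constant C = 1.
Y = 3W + 1  [with W=1]  = 4
E = W*Y  [with W=1, Y=4]  = 4
X = 3C + 3E - 1  [with C=1, E=4]  = 14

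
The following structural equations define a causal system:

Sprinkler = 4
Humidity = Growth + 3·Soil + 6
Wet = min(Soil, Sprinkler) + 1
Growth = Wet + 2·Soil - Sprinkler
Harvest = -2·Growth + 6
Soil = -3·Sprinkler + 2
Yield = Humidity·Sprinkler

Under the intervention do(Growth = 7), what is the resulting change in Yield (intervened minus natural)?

160

Under do(Growth=7), the mechanism Growth = Wet + 2·Soil - Sprinkler is discarded; Growth is fixed at 7.
Soil = -3·Sprinkler + 2  [with Sprinkler=4]  = -10
Humidity = Growth + 3·Soil + 6  [with Growth=7, Soil=-10]  = -17
Yield = Humidity·Sprinkler  [with Humidity=-17, Sprinkler=4]  = -68
Without intervention: Soil = -3·Sprinkler + 2  [with Sprinkler=4]  = -10; Wet = min(Soil, Sprinkler) + 1  [with Soil=-10, Sprinkler=4]  = -9; Growth = Wet + 2·Soil - Sprinkler  [with Wet=-9, Soil=-10, Sprinkler=4]  = -33; Humidity = Growth + 3·Soil + 6  [with Growth=-33, Soil=-10]  = -57; Yield = Humidity·Sprinkler  [with Humidity=-57, Sprinkler=4]  = -228.
Change = -68 − (-228) = 160.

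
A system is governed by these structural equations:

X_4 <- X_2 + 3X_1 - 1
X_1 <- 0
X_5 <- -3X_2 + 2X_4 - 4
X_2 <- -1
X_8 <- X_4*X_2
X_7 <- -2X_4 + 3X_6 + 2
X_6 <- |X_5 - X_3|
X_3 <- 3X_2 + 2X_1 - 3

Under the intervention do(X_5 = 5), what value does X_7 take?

Under do(X_5=5), the mechanism X_5 <- -3X_2 + 2X_4 - 4 is discarded; X_5 is fixed at 5.
X_3 = 3X_2 + 2X_1 - 3  [with X_2=-1, X_1=0]  = -6
X_4 = X_2 + 3X_1 - 1  [with X_2=-1, X_1=0]  = -2
X_6 = |X_5 - X_3|  [with X_5=5, X_3=-6]  = 11
X_7 = -2X_4 + 3X_6 + 2  [with X_4=-2, X_6=11]  = 39

39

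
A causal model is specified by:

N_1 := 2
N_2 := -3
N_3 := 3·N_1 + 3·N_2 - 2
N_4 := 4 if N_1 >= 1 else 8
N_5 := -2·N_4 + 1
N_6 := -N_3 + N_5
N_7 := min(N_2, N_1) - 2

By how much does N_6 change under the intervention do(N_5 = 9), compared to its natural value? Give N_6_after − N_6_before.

16

The intervention breaks the incoming arrows to N_5: N_5 := -2·N_4 + 1 no longer applies, and N_5 = 9.
N_3 = 3·N_1 + 3·N_2 - 2  [with N_1=2, N_2=-3]  = -5
N_6 = -N_3 + N_5  [with N_3=-5, N_5=9]  = 14
Without intervention: N_3 = 3·N_1 + 3·N_2 - 2  [with N_1=2, N_2=-3]  = -5; N_4 = 4 if N_1 >= 1 else 8  [with N_1=2]  = 4; N_5 = -2·N_4 + 1  [with N_4=4]  = -7; N_6 = -N_3 + N_5  [with N_3=-5, N_5=-7]  = -2.
Change = 14 − (-2) = 16.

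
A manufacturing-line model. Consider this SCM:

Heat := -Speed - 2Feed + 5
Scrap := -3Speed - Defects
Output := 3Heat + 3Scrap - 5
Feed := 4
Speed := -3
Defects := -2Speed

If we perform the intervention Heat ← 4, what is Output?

The intervention breaks the incoming arrows to Heat: Heat := -Speed - 2Feed + 5 no longer applies, and Heat = 4.
Defects = -2Speed  [with Speed=-3]  = 6
Scrap = -3Speed - Defects  [with Speed=-3, Defects=6]  = 3
Output = 3Heat + 3Scrap - 5  [with Heat=4, Scrap=3]  = 16

16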